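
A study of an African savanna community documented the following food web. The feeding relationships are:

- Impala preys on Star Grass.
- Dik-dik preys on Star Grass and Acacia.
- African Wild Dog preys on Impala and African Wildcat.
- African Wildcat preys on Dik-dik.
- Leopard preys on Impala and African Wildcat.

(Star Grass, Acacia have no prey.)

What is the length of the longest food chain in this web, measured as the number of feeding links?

One longest chain: Star Grass → Dik-dik → African Wildcat → Leopard.
It has 4 species and 3 links.

3 links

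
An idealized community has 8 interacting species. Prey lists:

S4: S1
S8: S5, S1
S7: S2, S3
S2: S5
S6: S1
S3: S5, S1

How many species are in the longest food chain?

3 species

One longest chain: S5 → S2 → S7.
It has 3 species and 2 links.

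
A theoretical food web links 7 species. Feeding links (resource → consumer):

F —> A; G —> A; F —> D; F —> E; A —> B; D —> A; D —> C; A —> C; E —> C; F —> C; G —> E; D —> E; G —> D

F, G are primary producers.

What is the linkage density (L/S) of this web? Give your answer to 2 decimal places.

L/S = 1.86

There are L = 13 links among S = 7 species.
L/S = 13/7 = 1.8571 ≈ 1.86.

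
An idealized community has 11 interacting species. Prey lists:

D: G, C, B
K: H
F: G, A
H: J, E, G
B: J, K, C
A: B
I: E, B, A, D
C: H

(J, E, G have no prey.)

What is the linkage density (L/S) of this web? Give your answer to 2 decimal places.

There are L = 18 links among S = 11 species.
L/S = 18/11 = 1.6364 ≈ 1.64.

L/S = 1.64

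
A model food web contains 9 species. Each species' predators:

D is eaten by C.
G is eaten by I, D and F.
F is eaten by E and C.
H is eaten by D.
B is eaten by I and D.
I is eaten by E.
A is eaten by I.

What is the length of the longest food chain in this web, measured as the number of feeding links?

2 links

One longest chain: G → F → C.
It has 3 species and 2 links.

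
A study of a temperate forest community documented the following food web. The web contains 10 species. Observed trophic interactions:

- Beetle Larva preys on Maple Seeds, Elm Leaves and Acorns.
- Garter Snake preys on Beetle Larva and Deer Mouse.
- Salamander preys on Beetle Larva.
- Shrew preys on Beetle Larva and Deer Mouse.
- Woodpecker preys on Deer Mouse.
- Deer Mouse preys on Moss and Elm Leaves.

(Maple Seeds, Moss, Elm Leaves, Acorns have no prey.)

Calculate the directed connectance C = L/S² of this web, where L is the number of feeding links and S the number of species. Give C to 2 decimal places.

The web has S = 10 species and L = 11 feeding links.
C = L / S² = 11 / 100 = 0.1100 ≈ 0.11.

C = 0.11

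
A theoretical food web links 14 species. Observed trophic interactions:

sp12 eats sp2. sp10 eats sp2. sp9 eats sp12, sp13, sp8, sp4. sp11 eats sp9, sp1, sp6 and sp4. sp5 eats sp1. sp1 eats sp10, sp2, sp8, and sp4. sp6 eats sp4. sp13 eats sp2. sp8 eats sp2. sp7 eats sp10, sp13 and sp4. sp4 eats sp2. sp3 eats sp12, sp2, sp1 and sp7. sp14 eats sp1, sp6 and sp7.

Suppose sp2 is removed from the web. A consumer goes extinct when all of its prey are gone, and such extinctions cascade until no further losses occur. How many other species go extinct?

13

Remove sp2.
Round 1: sp12 (all prey gone), sp4 (all prey gone), sp13 (all prey gone), sp10 (all prey gone), sp8 (all prey gone) → extinct.
Round 2: sp9 (all prey gone), sp7 (all prey gone), sp1 (all prey gone), sp6 (all prey gone) → extinct.
Round 3: sp14 (all prey gone), sp5 (all prey gone), sp11 (all prey gone), sp3 (all prey gone) → extinct.
No further losses. Total secondary extinctions: 13.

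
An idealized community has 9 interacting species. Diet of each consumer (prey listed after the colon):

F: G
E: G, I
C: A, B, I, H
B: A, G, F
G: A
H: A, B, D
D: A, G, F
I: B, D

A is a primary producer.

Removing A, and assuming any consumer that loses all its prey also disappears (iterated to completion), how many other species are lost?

Remove A.
Round 1: G (all prey gone) → extinct.
Round 2: F (all prey gone) → extinct.
Round 3: B (all prey gone), D (all prey gone) → extinct.
Round 4: I (all prey gone), H (all prey gone) → extinct.
Round 5: E (all prey gone), C (all prey gone) → extinct.
No further losses. Total secondary extinctions: 8.

8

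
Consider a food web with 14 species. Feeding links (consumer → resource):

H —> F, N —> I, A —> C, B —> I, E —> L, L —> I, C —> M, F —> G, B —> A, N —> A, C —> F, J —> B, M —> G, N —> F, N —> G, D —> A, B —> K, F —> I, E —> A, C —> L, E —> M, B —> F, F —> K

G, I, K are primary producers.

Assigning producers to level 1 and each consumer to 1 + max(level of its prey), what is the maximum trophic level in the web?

6

Producers (level 1): G, I, K.
G → F → C → A → B → J gives J level 6.
No species has a prey at level 6, so no species reaches level 7.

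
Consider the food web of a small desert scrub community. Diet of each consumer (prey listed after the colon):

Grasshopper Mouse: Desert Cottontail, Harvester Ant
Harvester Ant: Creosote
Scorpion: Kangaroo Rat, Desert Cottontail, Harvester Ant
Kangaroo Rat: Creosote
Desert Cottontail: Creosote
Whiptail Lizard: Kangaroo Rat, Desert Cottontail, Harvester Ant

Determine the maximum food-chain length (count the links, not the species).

One longest chain: Creosote → Kangaroo Rat → Whiptail Lizard.
It has 3 species and 2 links.

2 links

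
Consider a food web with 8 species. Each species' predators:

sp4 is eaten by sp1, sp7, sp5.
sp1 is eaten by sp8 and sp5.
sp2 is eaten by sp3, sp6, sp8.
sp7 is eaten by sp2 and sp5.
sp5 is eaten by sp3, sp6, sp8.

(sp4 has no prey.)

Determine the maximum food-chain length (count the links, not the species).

One longest chain: sp4 → sp7 → sp5 → sp3.
It has 4 species and 3 links.

3 links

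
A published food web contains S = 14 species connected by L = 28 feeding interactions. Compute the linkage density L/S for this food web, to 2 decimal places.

L/S = 2.00

There are L = 28 links among S = 14 species.
L/S = 28/14 = 2.0000 ≈ 2.00.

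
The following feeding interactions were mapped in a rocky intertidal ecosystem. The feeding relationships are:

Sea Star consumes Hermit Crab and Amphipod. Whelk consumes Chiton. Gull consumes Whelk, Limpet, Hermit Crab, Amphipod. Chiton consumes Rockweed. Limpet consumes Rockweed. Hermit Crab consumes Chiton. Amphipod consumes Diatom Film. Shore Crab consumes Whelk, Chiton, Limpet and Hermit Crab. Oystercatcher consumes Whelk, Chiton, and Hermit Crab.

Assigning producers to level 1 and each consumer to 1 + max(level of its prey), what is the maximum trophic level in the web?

Producers (level 1): Diatom Film, Rockweed.
Rockweed → Chiton → Hermit Crab → Shore Crab gives Shore Crab level 4.
No species has a prey at level 4, so no species reaches level 5.

4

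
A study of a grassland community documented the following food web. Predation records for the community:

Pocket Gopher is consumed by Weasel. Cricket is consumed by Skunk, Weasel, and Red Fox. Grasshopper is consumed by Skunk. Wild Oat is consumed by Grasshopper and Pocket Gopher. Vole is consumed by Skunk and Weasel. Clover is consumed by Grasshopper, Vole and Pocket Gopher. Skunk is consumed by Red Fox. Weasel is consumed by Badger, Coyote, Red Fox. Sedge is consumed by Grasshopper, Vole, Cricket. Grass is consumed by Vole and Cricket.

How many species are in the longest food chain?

One longest chain: Clover → Pocket Gopher → Weasel → Red Fox.
It has 4 species and 3 links.

4 species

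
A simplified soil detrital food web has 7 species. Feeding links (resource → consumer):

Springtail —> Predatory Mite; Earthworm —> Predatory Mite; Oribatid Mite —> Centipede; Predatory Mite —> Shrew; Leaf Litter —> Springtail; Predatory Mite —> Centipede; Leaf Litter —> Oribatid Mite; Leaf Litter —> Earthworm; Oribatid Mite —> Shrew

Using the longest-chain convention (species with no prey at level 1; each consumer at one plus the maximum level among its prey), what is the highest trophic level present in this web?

4

Basal resources (level 1): Leaf Litter.
Leaf Litter → Earthworm → Predatory Mite → Centipede gives Centipede level 4.
No species has a prey at level 4, so no species reaches level 5.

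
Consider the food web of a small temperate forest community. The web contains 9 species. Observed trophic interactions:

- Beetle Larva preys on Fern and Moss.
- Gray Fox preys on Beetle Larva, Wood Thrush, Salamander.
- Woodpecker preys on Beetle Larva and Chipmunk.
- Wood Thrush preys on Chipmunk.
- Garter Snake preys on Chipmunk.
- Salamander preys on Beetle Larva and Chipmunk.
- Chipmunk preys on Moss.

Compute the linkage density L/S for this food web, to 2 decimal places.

L/S = 1.33

There are L = 12 links among S = 9 species.
L/S = 12/9 = 1.3333 ≈ 1.33.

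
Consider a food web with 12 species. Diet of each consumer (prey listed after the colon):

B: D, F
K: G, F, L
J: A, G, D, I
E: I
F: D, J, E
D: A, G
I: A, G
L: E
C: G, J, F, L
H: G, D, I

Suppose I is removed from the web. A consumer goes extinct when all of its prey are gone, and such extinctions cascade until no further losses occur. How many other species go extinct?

Remove I.
Round 1: E (all prey gone) → extinct.
Round 2: L (all prey gone) → extinct.
No further losses. Total secondary extinctions: 2.

2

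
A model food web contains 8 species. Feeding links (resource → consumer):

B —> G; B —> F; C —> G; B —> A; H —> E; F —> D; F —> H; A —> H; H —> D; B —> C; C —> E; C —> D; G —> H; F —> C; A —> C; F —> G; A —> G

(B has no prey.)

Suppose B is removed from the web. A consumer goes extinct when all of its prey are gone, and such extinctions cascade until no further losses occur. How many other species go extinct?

7

Remove B.
Round 1: A (all prey gone), F (all prey gone) → extinct.
Round 2: C (all prey gone) → extinct.
Round 3: G (all prey gone) → extinct.
Round 4: H (all prey gone) → extinct.
Round 5: E (all prey gone), D (all prey gone) → extinct.
No further losses. Total secondary extinctions: 7.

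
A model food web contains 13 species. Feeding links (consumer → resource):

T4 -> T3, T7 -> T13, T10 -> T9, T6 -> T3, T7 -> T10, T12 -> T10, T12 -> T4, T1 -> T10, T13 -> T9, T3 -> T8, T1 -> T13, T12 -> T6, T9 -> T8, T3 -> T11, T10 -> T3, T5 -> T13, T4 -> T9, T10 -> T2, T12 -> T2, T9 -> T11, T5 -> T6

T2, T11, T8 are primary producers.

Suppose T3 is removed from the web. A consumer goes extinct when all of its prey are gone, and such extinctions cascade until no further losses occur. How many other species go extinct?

Remove T3.
Round 1: T6 (all prey gone) → extinct.
No further losses. Total secondary extinctions: 1.

1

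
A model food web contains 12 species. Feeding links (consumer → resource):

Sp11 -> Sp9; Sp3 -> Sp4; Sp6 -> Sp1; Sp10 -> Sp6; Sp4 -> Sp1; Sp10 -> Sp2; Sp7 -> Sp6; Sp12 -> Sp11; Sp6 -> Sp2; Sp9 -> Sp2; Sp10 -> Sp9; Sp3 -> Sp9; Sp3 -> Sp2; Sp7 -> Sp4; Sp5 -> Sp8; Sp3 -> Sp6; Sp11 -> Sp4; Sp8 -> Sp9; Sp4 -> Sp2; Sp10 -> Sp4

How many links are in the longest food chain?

One longest chain: Sp2 → Sp9 → Sp8 → Sp5.
It has 4 species and 3 links.

3 links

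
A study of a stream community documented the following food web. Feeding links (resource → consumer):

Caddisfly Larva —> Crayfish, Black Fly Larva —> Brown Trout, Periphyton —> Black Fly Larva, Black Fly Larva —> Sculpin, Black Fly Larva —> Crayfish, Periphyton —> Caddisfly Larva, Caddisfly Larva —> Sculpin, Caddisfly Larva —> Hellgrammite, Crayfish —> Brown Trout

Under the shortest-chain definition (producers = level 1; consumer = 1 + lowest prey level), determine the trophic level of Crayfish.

Periphyton is a producer → level 1.
Caddisfly Larva eats Periphyton → level 2.
Crayfish eats Caddisfly Larva → level 3.
No prey of Crayfish is below level 2, so 3 is the minimum.

Trophic level 3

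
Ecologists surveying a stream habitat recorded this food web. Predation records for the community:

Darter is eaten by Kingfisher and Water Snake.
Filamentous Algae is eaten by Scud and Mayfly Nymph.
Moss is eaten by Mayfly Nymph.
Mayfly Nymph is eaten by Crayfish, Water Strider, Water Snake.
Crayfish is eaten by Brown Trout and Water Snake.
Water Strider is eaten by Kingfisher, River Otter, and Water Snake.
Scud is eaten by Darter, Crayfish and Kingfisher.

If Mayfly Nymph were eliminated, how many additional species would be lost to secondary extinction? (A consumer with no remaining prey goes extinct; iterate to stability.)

2

Remove Mayfly Nymph.
Round 1: Water Strider (all prey gone) → extinct.
Round 2: River Otter (all prey gone) → extinct.
No further losses. Total secondary extinctions: 2.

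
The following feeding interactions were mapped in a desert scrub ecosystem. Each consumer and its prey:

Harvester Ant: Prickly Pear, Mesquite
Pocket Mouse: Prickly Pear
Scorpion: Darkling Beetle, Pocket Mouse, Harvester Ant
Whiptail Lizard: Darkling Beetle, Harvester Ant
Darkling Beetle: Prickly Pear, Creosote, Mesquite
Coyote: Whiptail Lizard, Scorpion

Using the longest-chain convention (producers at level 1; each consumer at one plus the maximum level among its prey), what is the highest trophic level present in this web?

Producers (level 1): Prickly Pear, Creosote, Mesquite.
Prickly Pear → Darkling Beetle → Whiptail Lizard → Coyote gives Coyote level 4.
No species has a prey at level 4, so no species reaches level 5.

4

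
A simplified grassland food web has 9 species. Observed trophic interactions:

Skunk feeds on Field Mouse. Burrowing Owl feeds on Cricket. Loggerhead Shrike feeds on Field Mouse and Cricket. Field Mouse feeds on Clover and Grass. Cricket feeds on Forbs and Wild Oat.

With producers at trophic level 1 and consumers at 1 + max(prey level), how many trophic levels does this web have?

Producers (level 1): Grass, Clover, Wild Oat, Forbs.
Grass → Field Mouse → Skunk gives Skunk level 3.
No species has a prey at level 3, so no species reaches level 4.

3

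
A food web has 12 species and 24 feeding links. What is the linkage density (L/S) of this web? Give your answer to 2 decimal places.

L/S = 2.00

There are L = 24 links among S = 12 species.
L/S = 24/12 = 2.0000 ≈ 2.00.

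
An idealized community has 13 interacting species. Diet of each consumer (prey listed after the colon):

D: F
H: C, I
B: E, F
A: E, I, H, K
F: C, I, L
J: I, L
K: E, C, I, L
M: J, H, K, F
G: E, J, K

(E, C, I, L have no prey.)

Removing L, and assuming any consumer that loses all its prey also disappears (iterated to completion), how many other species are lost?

Remove L.
Every predator of it retains at least one other prey: J still has I; K still has E, C, I; F still has C, I.
No consumer loses all prey, so no secondary extinctions occur.

0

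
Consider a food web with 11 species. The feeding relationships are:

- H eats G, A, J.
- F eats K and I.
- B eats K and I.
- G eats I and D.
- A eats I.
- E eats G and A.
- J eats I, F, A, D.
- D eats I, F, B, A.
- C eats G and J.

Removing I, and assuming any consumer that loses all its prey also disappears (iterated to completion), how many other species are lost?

Remove I.
Round 1: A (all prey gone) → extinct.
No further losses. Total secondary extinctions: 1.

1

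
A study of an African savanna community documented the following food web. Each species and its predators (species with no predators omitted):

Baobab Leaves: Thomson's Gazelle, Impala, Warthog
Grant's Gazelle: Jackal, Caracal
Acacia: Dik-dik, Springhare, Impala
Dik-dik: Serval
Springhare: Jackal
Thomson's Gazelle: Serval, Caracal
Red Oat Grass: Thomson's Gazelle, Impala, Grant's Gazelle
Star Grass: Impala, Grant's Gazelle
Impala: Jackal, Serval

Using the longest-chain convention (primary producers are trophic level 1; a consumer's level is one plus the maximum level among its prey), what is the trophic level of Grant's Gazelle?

Trophic level 2

Red Oat Grass is a producer → level 1.
Grant's Gazelle eats Red Oat Grass (level 1); other prey at levels: Star Grass 1 → level 2.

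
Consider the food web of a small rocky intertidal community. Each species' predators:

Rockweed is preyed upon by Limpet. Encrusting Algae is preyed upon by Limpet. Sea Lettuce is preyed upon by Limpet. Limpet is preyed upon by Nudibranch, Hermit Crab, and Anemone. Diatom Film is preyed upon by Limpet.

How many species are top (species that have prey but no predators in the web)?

3

Top species (has prey, but nothing eats it): Anemone, Hermit Crab, Nudibranch.
Count: 3.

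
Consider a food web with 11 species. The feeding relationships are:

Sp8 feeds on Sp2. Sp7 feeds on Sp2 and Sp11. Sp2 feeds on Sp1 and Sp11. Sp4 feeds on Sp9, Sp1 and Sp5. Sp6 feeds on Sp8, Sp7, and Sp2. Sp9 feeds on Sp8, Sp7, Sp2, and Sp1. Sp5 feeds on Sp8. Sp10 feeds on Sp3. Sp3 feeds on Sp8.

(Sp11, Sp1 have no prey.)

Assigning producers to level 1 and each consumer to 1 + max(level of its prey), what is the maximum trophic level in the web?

Producers (level 1): Sp11, Sp1.
Sp11 → Sp2 → Sp8 → Sp3 → Sp10 gives Sp10 level 5.
No species has a prey at level 5, so no species reaches level 6.

5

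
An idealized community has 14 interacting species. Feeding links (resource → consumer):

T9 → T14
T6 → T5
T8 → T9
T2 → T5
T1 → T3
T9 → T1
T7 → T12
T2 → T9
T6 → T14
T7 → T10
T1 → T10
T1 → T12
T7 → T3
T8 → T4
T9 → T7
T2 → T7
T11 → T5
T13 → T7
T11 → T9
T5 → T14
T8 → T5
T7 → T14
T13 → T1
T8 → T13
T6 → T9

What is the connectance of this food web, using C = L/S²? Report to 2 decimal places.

C = 0.13

The web has S = 14 species and L = 25 feeding links.
C = L / S² = 25 / 196 = 0.1276 ≈ 0.13.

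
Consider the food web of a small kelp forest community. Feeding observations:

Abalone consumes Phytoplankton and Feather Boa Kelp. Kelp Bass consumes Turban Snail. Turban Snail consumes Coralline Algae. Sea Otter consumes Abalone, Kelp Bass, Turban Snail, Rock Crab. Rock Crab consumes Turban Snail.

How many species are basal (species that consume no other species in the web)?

3

Basal species (no prey listed): Feather Boa Kelp, Coralline Algae, Phytoplankton.
Count: 3.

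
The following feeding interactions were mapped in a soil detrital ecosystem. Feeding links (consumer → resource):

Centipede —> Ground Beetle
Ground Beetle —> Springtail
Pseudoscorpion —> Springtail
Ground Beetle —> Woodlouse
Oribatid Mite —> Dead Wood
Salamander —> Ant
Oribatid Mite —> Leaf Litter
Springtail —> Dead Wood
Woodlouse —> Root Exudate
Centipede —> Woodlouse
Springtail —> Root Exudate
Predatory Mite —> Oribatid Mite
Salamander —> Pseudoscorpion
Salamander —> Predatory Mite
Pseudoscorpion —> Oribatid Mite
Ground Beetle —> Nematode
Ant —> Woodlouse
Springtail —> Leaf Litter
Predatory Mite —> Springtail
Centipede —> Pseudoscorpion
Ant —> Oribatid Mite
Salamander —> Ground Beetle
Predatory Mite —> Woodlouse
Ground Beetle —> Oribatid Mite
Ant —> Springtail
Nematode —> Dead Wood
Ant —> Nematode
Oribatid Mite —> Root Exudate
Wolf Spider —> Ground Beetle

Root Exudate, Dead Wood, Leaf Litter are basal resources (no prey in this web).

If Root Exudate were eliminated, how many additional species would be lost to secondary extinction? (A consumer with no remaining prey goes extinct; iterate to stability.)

Remove Root Exudate.
Round 1: Woodlouse (all prey gone) → extinct.
No further losses. Total secondary extinctions: 1.

1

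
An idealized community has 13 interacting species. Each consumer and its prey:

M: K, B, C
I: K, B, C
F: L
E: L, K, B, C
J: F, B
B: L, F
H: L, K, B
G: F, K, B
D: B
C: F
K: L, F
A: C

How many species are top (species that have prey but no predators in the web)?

8

Top species (has prey, but nothing eats it): D, I, M, G, J, A, E, H.
Count: 8.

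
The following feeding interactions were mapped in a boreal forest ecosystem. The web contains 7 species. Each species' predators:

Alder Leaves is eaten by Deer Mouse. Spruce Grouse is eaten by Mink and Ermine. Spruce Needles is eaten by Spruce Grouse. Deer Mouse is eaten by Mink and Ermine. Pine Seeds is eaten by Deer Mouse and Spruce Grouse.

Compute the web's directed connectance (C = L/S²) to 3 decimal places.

The web has S = 7 species and L = 8 feeding links.
C = L / S² = 8 / 49 = 0.1633 ≈ 0.163.

C = 0.163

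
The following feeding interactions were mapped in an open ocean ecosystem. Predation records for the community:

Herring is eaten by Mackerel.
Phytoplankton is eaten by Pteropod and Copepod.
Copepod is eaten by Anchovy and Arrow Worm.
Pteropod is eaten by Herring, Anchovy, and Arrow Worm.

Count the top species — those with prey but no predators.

Top species (has prey, but nothing eats it): Anchovy, Arrow Worm, Mackerel.
Count: 3.

3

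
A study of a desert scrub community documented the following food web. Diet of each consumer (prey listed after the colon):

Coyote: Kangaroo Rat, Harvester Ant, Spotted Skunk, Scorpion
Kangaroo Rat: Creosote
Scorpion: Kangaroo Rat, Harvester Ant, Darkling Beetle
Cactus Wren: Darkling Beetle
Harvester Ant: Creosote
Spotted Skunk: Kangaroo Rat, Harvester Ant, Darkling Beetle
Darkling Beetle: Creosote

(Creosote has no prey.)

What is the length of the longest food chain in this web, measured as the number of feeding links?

3 links

One longest chain: Creosote → Kangaroo Rat → Spotted Skunk → Coyote.
It has 4 species and 3 links.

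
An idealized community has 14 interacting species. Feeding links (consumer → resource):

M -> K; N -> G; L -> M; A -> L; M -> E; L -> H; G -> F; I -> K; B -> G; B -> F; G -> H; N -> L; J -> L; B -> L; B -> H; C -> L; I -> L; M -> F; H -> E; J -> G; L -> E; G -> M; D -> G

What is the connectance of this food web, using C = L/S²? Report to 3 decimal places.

The web has S = 14 species and L = 23 feeding links.
C = L / S² = 23 / 196 = 0.1173 ≈ 0.117.

C = 0.117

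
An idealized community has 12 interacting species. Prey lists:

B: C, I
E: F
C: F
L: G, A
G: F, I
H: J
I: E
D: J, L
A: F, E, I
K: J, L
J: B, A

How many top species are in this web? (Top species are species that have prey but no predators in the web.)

Top species (has prey, but nothing eats it): H, D, K.
Count: 3.

3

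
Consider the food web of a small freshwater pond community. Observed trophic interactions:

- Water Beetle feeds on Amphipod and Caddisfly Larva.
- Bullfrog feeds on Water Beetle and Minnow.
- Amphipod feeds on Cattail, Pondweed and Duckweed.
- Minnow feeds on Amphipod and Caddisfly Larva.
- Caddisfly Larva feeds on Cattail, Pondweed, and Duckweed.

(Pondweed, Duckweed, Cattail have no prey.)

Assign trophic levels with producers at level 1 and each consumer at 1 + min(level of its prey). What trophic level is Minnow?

Pondweed is a producer → level 1.
Caddisfly Larva eats Pondweed → level 2.
Minnow eats Caddisfly Larva → level 3.
No prey of Minnow is below level 2, so 3 is the minimum.

Trophic level 3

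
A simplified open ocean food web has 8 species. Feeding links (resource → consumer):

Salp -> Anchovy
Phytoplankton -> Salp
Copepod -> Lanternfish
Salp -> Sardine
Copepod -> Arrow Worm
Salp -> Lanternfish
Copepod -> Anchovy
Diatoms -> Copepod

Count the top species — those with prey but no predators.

4

Top species (has prey, but nothing eats it): Arrow Worm, Anchovy, Sardine, Lanternfish.
Count: 4.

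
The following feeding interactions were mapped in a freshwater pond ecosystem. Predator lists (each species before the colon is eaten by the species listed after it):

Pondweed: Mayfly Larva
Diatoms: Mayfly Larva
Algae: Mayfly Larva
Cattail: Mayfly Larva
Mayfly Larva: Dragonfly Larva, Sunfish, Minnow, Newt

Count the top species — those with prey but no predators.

4

Top species (has prey, but nothing eats it): Dragonfly Larva, Sunfish, Minnow, Newt.
Count: 4.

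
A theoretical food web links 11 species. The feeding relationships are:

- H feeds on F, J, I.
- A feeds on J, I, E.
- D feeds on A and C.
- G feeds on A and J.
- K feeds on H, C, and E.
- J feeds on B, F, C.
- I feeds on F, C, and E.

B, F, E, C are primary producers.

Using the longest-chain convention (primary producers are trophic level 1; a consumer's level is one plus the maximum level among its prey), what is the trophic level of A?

F is a producer → level 1.
I eats F (level 1); other prey at levels: E 1, C 1 → level 2.
A eats I (level 2); other prey at levels: E 1, J 2 → level 3.

Trophic level 3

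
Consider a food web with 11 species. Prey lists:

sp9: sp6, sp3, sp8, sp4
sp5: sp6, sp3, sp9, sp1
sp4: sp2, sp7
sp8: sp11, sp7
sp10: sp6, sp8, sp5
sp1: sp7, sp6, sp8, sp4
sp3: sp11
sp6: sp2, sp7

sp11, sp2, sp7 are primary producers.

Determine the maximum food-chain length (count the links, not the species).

4 links

One longest chain: sp2 → sp6 → sp1 → sp5 → sp10.
It has 5 species and 4 links.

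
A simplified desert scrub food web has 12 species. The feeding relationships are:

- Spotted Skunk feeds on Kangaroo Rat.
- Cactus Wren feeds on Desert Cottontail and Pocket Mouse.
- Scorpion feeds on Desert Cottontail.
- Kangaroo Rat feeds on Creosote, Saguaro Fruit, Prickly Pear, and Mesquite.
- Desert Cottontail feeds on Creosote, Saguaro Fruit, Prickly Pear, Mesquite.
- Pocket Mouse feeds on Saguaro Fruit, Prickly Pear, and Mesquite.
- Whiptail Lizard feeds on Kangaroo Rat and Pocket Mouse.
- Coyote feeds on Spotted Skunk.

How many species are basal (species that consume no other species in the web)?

Basal species (no prey listed): Mesquite, Creosote, Saguaro Fruit, Prickly Pear.
Count: 4.

4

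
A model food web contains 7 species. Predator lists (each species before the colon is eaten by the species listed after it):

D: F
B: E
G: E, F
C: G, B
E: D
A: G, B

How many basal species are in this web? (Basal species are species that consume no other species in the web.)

2

Basal species (no prey listed): A, C.
Count: 2.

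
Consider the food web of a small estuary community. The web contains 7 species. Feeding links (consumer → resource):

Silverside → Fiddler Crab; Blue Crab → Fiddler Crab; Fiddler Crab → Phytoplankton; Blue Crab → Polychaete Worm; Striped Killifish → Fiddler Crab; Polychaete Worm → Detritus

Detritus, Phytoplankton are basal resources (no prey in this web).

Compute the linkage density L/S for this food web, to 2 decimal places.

L/S = 0.86

There are L = 6 links among S = 7 species.
L/S = 6/7 = 0.8571 ≈ 0.86.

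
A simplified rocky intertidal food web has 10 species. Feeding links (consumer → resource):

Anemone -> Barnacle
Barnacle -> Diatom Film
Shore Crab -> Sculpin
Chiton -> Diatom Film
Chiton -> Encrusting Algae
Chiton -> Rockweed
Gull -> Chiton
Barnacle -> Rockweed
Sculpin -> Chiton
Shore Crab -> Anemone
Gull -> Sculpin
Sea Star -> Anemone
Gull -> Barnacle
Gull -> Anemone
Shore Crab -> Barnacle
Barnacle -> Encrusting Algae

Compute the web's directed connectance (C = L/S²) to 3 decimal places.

C = 0.160

The web has S = 10 species and L = 16 feeding links.
C = L / S² = 16 / 100 = 0.1600 ≈ 0.160.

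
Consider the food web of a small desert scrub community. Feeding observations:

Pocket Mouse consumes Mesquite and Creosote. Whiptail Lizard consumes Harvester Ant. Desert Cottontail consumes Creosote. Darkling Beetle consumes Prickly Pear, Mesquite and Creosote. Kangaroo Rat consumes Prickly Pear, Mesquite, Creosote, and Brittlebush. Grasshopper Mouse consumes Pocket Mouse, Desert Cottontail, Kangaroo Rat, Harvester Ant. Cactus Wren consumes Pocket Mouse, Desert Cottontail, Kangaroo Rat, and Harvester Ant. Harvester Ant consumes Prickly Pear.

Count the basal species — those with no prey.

Basal species (no prey listed): Brittlebush, Prickly Pear, Mesquite, Creosote.
Count: 4.

4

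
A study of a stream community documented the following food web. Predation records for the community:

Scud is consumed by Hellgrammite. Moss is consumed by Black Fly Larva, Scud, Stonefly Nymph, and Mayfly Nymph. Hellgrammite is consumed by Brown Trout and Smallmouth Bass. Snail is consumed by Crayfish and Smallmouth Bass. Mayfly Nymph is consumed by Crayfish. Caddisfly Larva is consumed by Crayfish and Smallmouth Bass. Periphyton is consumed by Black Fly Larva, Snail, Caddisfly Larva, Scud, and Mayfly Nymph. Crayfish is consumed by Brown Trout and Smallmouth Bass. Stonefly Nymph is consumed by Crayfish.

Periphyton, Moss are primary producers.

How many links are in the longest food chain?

3 links

One longest chain: Periphyton → Snail → Crayfish → Smallmouth Bass.
It has 4 species and 3 links.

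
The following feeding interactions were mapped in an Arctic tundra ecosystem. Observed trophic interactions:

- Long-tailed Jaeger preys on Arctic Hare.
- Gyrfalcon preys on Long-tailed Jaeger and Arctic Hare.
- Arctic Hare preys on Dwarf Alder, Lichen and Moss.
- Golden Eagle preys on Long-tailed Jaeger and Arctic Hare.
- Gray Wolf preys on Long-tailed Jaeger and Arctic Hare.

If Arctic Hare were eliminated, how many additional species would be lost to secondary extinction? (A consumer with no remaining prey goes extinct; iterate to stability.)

4

Remove Arctic Hare.
Round 1: Long-tailed Jaeger (all prey gone) → extinct.
Round 2: Golden Eagle (all prey gone), Gyrfalcon (all prey gone), Gray Wolf (all prey gone) → extinct.
No further losses. Total secondary extinctions: 4.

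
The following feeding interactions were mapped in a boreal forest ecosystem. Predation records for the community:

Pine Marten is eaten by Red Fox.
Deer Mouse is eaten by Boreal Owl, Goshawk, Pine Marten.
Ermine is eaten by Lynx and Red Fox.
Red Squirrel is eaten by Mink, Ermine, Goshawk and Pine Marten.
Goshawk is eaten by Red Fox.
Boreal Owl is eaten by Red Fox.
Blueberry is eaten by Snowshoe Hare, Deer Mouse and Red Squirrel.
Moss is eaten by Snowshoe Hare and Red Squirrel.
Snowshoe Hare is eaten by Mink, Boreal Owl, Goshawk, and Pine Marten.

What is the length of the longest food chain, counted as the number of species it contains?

4 species

One longest chain: Moss → Red Squirrel → Ermine → Lynx.
It has 4 species and 3 links.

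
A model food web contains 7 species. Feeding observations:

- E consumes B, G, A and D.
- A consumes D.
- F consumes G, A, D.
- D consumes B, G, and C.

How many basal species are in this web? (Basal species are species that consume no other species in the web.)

Basal species (no prey listed): C, B, G.
Count: 3.

3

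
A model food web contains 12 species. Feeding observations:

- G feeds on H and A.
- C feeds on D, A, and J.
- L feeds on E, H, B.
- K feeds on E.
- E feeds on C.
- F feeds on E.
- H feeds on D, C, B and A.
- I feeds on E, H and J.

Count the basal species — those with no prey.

Basal species (no prey listed): B, A, D, J.
Count: 4.

4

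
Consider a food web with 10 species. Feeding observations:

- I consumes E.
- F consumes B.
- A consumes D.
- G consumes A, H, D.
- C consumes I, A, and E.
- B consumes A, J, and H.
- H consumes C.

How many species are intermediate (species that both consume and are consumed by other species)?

5

Intermediate species (has both prey and predators): I, A, C, H, B.
Count: 5.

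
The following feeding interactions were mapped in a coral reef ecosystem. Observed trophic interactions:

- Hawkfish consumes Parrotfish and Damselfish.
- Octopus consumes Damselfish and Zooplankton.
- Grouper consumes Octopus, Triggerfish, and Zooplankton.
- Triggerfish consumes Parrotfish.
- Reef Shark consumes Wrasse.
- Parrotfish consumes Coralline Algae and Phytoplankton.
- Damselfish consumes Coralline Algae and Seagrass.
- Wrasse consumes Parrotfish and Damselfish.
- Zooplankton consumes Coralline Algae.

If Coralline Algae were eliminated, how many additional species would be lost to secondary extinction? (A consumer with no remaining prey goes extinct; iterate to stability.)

Remove Coralline Algae.
Round 1: Zooplankton (all prey gone) → extinct.
No further losses. Total secondary extinctions: 1.

1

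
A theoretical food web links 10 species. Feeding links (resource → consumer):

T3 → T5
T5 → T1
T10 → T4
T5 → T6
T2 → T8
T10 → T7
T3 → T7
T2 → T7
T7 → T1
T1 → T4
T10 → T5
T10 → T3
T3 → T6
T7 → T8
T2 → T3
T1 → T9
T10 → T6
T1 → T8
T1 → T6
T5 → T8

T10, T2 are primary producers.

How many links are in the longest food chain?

One longest chain: T10 → T3 → T5 → T1 → T8.
It has 5 species and 4 links.

4 links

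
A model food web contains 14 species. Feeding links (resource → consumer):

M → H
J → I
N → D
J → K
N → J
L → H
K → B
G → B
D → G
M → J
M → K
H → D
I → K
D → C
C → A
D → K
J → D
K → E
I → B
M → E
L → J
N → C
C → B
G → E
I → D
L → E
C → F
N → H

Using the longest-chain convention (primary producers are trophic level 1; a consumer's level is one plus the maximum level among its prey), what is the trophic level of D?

Trophic level 4

N is a producer → level 1.
J eats N (level 1); other prey at levels: L 1, M 1 → level 2.
I eats J → level 3.
D eats I (level 3); other prey at levels: N 1, J 2, H 2 → level 4.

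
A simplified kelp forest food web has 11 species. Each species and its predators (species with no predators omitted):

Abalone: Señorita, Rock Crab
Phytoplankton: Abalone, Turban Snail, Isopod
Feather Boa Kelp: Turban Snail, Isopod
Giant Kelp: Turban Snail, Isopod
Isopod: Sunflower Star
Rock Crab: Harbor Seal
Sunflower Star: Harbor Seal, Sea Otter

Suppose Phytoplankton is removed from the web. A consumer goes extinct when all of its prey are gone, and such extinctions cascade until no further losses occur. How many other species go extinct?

Remove Phytoplankton.
Round 1: Abalone (all prey gone) → extinct.
Round 2: Señorita (all prey gone), Rock Crab (all prey gone) → extinct.
No further losses. Total secondary extinctions: 3.

3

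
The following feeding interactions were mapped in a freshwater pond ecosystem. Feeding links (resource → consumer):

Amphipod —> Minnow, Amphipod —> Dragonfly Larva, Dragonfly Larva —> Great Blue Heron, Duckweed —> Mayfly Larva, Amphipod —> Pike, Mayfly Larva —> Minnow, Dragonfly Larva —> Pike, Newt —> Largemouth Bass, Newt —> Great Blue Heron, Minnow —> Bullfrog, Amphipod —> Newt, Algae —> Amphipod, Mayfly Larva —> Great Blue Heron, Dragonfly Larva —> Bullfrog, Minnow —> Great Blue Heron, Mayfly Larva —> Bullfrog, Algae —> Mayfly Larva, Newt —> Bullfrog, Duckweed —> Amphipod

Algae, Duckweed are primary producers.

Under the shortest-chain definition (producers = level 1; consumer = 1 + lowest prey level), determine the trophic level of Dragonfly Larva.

Trophic level 3

Algae is a producer → level 1.
Amphipod eats Algae → level 2.
Dragonfly Larva eats Amphipod → level 3.
No prey of Dragonfly Larva is below level 2, so 3 is the minimum.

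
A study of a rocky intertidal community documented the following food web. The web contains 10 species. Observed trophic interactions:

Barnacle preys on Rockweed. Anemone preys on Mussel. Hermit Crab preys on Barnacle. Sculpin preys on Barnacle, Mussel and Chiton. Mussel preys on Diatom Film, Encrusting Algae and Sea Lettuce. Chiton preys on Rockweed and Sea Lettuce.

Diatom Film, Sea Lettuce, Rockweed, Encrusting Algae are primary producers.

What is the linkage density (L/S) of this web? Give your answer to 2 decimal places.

There are L = 11 links among S = 10 species.
L/S = 11/10 = 1.1000 ≈ 1.10.

L/S = 1.10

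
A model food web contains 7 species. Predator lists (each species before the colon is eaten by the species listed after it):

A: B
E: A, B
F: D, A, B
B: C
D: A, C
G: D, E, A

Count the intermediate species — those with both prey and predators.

4

Intermediate species (has both prey and predators): D, E, A, B.
Count: 4.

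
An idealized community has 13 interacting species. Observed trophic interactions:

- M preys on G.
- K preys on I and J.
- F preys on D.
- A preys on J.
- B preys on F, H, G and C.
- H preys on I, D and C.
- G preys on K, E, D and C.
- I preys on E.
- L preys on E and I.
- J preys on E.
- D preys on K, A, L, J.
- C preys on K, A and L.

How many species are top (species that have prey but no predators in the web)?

2

Top species (has prey, but nothing eats it): B, M.
Count: 2.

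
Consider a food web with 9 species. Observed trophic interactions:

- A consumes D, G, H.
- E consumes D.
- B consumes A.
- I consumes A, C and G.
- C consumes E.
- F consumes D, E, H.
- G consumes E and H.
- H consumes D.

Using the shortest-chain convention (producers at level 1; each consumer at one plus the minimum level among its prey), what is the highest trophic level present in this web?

3

Producers (level 1): D.
Following each consumer down to its lowest-level prey: D → A → I (levels 1 through 3).
All prey of I (A 2, C 3, G 3) are at level 2 or above, so I is at level 1 + 2 = 3.
Every consumer has at least one prey at level 2 or below, so none exceeds level 3.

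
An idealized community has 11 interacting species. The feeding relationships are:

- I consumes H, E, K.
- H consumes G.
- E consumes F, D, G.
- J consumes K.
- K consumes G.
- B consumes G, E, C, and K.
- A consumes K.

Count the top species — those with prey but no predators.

4

Top species (has prey, but nothing eats it): J, A, B, I.
Count: 4.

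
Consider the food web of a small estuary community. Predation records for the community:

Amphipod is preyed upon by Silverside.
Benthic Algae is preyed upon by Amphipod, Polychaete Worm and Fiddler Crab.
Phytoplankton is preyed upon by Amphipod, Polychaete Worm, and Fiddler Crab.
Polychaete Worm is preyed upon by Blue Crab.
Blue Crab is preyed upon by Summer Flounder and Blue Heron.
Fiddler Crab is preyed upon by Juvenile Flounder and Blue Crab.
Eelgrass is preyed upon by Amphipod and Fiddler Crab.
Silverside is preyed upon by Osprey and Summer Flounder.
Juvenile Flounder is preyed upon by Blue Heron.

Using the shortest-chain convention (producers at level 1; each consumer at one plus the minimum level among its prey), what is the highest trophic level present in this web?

Producers (level 1): Phytoplankton, Eelgrass, Benthic Algae.
Following each consumer down to its lowest-level prey: Phytoplankton → Amphipod → Silverside → Osprey (levels 1 through 4).
All prey of Osprey (Silverside 3) are at level 3 or above, so Osprey is at level 1 + 3 = 4.
Every consumer has at least one prey at level 3 or below, so none exceeds level 4.

4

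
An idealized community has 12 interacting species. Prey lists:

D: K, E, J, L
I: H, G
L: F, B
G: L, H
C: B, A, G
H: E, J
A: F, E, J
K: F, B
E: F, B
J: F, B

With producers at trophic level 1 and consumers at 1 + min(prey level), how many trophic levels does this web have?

Producers (level 1): F, B.
Following each consumer down to its lowest-level prey: F → L → G → I (levels 1 through 4).
All prey of I (G 3, H 3) are at level 3 or above, so I is at level 1 + 3 = 4.
Every consumer has at least one prey at level 3 or below, so none exceeds level 4.

4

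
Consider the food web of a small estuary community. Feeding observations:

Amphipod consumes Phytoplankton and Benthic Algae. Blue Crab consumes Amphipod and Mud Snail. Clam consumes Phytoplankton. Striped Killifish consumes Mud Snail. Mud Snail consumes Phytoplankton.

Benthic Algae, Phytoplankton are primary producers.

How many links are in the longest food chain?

2 links

One longest chain: Phytoplankton → Mud Snail → Striped Killifish.
It has 3 species and 2 links.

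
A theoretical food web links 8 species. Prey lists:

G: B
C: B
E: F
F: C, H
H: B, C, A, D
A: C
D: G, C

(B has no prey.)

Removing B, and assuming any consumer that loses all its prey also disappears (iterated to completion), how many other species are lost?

7

Remove B.
Round 1: G (all prey gone), C (all prey gone) → extinct.
Round 2: A (all prey gone), D (all prey gone) → extinct.
Round 3: H (all prey gone) → extinct.
Round 4: F (all prey gone) → extinct.
Round 5: E (all prey gone) → extinct.
No further losses. Total secondary extinctions: 7.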